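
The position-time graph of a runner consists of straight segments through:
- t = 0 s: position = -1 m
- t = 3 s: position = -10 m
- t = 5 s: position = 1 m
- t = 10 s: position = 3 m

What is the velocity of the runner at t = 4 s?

Velocity is the slope of the x-t graph on 3–5 s: (1 − -10)/(5 − 3) = 5.5 m/s.

5.5 m/s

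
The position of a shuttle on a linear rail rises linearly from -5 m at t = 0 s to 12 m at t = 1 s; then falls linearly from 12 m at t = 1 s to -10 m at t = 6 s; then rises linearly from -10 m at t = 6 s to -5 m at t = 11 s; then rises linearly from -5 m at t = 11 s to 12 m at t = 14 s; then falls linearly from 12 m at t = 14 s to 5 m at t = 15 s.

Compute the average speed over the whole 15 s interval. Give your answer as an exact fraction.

Average speed = (total path length)/(elapsed time); on a piecewise-linear x-t graph the path length is Σ|Δx|.
0–1 s: |Δx| = |12 − -5| = 17 m
1–6 s: |Δx| = |-10 − 12| = 22 m
6–11 s: |Δx| = |-5 − -10| = 5 m
11–14 s: |Δx| = |12 − -5| = 17 m
14–15 s: |Δx| = |5 − 12| = 7 m
Total path = 68 m; average speed = 68/15 = 68/15 m/s.

68/15 m/s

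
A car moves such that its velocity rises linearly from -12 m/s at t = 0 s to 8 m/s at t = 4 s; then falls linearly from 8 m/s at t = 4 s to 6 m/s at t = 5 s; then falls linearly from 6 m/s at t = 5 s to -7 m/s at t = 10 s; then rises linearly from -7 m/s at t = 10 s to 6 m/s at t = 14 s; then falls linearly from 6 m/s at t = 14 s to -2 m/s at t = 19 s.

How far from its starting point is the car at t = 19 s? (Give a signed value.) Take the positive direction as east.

4.5 m

Displacement is the signed area under the v-t curve.
0–4 s: ½(-12 + 8)(4) = -8 m
4–5 s: ½(8 + 6)(1) = 7 m
5–10 s: ½(6 + -7)(5) = -2.5 m
10–14 s: ½(-7 + 6)(4) = -2 m
14–19 s: ½(6 + -2)(5) = 10 m
Net displacement = 4.5 m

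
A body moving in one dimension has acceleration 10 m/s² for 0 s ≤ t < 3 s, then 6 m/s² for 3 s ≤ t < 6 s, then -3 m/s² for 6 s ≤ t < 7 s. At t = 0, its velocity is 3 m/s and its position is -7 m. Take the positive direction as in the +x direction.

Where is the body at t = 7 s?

222.5 m

On each constant-a segment, Δv = aΔt and Δx = v₀Δt + ½aΔt²; chain segment to segment.
0–3 s: v starts 3 m/s; Δx = 3·3 + ½·10·3² = 54 m; v ends 33 m/s.
3–6 s: v starts 33 m/s; Δx = 33·3 + ½·6·3² = 126 m; v ends 51 m/s.
6–7 s: v starts 51 m/s; Δx = 51·1 + ½·-3·1² = 49.5 m; v ends 48 m/s.
x(7) = -7 + Σ Δx = 222.5 m.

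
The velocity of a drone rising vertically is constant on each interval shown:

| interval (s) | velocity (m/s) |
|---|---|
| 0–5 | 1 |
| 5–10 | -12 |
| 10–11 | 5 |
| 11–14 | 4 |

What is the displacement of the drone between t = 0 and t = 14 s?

-38 m

Displacement is the signed area under the v-t curve.
0–5 s: 1 × 5 = 5 m
5–10 s: -12 × 5 = -60 m
10–11 s: 5 × 1 = 5 m
11–14 s: 4 × 3 = 12 m
Net displacement = -38 m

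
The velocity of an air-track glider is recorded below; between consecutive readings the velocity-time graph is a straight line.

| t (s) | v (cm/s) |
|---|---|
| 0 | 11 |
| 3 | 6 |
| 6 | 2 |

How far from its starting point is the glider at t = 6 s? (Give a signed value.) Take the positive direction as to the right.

37.5 cm

Net displacement equals the area under the velocity-time graph (areas below the axis count negative).
0–3 s: ½(11 + 6)(3) = 25.5 cm
3–6 s: ½(6 + 2)(3) = 12 cm
Net displacement = 37.5 cm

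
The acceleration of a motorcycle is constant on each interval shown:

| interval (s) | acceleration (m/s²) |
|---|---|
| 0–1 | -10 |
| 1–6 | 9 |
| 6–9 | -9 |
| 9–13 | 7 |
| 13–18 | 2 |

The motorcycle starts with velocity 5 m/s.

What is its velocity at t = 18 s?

51 m/s

Δv equals the area under the a-t graph; then v = v₀ + Δv.
0–1 s: -10 × 1 = -10 m/s
1–6 s: 9 × 5 = 45 m/s
6–9 s: -9 × 3 = -27 m/s
9–13 s: 7 × 4 = 28 m/s
13–18 s: 2 × 5 = 10 m/s
Δv = 46 m/s, so v(18) = 5 + (46) = 51 m/s.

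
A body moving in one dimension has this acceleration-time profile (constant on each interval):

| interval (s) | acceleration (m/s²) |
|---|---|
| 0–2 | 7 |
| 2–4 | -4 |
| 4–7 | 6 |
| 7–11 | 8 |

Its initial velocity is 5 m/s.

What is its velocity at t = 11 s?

Δv equals the area under the a-t graph; then v = v₀ + Δv.
0–2 s: 7 × 2 = 14 m/s
2–4 s: -4 × 2 = -8 m/s
4–7 s: 6 × 3 = 18 m/s
7–11 s: 8 × 4 = 32 m/s
Δv = 56 m/s, so v(11) = 5 + (56) = 61 m/s.

61 m/s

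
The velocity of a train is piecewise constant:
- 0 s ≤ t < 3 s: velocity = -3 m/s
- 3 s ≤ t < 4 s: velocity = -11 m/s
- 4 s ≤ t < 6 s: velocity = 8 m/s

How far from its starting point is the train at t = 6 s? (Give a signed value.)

Displacement is the signed area under the v-t curve.
0–3 s: -3 × 3 = -9 m
3–4 s: -11 × 1 = -11 m
4–6 s: 8 × 2 = 16 m
Net displacement = -4 m

-4 m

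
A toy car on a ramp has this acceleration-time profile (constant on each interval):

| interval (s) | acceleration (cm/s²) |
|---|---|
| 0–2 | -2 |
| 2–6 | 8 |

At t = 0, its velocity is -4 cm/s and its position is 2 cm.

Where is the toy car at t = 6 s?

On each constant-a segment, Δv = aΔt and Δx = v₀Δt + ½aΔt²; chain segment to segment.
0–2 s: v starts -4 cm/s; Δx = -4·2 + ½·-2·2² = -12 cm; v ends -8 cm/s.
2–6 s: v starts -8 cm/s; Δx = -8·4 + ½·8·4² = 32 cm; v ends 24 cm/s.
x(6) = 2 + Σ Δx = 22 cm.

22 cm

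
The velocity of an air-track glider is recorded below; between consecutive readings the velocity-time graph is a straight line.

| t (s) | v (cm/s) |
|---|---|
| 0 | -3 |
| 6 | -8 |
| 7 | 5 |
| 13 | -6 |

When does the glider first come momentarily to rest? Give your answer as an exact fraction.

t = 86/13 s

v changes sign on 6–7 s (from -8 to 5); the graph is linear there, so v = 0 at t = 6 + (8)·(7 − 6)/(5 − -8) = 86/13 s.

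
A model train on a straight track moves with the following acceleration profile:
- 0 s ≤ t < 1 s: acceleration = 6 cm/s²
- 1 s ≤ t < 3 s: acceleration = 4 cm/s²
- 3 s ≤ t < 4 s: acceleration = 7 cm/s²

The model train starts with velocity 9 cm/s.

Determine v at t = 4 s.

Δv equals the area under the a-t graph; then v = v₀ + Δv.
0–1 s: 6 × 1 = 6 cm/s
1–3 s: 4 × 2 = 8 cm/s
3–4 s: 7 × 1 = 7 cm/s
Δv = 21 cm/s, so v(4) = 9 + (21) = 30 cm/s.

30 cm/s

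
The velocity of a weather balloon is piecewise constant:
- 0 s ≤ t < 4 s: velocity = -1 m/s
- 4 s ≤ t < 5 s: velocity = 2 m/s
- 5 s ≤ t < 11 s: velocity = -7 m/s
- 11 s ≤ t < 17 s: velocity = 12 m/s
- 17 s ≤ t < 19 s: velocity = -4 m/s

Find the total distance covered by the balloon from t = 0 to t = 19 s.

Distance (not displacement) is the total path length: add the absolute areas under v-t.
0–4 s: |-1| × 4 = 4 m
4–5 s: |2| × 1 = 2 m
5–11 s: |-7| × 6 = 42 m
11–17 s: |12| × 6 = 72 m
17–19 s: |-4| × 2 = 8 m
Total distance = 128 m

128 m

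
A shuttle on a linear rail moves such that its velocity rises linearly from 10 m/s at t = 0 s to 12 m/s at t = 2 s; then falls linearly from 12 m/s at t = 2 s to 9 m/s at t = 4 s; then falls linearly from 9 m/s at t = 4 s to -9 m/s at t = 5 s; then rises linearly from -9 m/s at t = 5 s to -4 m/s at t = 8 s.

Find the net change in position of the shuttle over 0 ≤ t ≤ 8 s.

23.5 m

Displacement is the signed area under the v-t curve.
0–2 s: ½(10 + 12)(2) = 22 m
2–4 s: ½(12 + 9)(2) = 21 m
4–5 s: ½(9 + -9)(1) = 0 m
5–8 s: ½(-9 + -4)(3) = -19.5 m
Net displacement = 23.5 m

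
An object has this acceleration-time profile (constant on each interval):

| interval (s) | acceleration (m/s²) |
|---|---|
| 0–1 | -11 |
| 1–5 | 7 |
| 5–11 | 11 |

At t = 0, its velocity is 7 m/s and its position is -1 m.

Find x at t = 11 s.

382.5 m

On each constant-a segment, Δv = aΔt and Δx = v₀Δt + ½aΔt²; chain segment to segment.
0–1 s: v starts 7 m/s; Δx = 7·1 + ½·-11·1² = 1.5 m; v ends -4 m/s.
1–5 s: v starts -4 m/s; Δx = -4·4 + ½·7·4² = 40 m; v ends 24 m/s.
5–11 s: v starts 24 m/s; Δx = 24·6 + ½·11·6² = 342 m; v ends 90 m/s.
x(11) = -1 + Σ Δx = 382.5 m.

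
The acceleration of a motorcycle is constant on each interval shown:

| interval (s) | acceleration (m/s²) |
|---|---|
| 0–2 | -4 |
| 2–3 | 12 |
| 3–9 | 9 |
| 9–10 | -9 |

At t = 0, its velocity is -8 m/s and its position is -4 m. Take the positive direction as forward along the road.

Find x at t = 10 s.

On each constant-a segment, Δv = aΔt and Δx = v₀Δt + ½aΔt²; chain segment to segment.
0–2 s: v starts -8 m/s; Δx = -8·2 + ½·-4·2² = -24 m; v ends -16 m/s.
2–3 s: v starts -16 m/s; Δx = -16·1 + ½·12·1² = -10 m; v ends -4 m/s.
3–9 s: v starts -4 m/s; Δx = -4·6 + ½·9·6² = 138 m; v ends 50 m/s.
9–10 s: v starts 50 m/s; Δx = 50·1 + ½·-9·1² = 45.5 m; v ends 41 m/s.
x(10) = -4 + Σ Δx = 145.5 m.

145.5 m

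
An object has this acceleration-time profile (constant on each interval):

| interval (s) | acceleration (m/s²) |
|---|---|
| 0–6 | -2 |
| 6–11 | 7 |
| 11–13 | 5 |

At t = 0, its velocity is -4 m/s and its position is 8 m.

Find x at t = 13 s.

On each constant-a segment, Δv = aΔt and Δx = v₀Δt + ½aΔt²; chain segment to segment.
0–6 s: v starts -4 m/s; Δx = -4·6 + ½·-2·6² = -60 m; v ends -16 m/s.
6–11 s: v starts -16 m/s; Δx = -16·5 + ½·7·5² = 7.5 m; v ends 19 m/s.
11–13 s: v starts 19 m/s; Δx = 19·2 + ½·5·2² = 48 m; v ends 29 m/s.
x(13) = 8 + Σ Δx = 3.5 m.

3.5 m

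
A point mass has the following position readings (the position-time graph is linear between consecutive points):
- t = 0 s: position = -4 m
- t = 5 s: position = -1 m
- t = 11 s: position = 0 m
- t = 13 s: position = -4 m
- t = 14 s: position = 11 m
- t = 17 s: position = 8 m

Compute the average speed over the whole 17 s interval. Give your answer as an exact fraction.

Average speed = (total path length)/(elapsed time); on a piecewise-linear x-t graph the path length is Σ|Δx|.
0–5 s: |Δx| = |-1 − -4| = 3 m
5–11 s: |Δx| = |0 − -1| = 1 m
11–13 s: |Δx| = |-4 − 0| = 4 m
13–14 s: |Δx| = |11 − -4| = 15 m
14–17 s: |Δx| = |8 − 11| = 3 m
Total path = 26 m; average speed = 26/17 = 26/17 m/s.

26/17 m/s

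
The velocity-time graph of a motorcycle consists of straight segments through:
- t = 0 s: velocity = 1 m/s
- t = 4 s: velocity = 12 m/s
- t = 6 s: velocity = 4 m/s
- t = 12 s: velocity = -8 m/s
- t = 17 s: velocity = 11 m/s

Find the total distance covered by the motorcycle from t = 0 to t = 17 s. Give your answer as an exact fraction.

Total distance travelled is ∫|v| dt — sum the magnitudes of each area piece.
0–4 s: |½(1 + 12)(4)| = 26 m
4–6 s: |½(12 + 4)(2)| = 16 m
6–12 s: v = 0 at t = 8 s; triangle areas 4 + 16 = 20 m
12–17 s: v = 0 at t = 268/19 s; triangle areas 160/19 + 605/38 = 925/38 m
Total distance = 3281/38 m

3281/38 m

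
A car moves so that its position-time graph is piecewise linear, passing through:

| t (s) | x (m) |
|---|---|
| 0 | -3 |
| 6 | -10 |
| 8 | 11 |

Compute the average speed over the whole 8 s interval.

Average speed = (total path length)/(elapsed time); on a piecewise-linear x-t graph the path length is Σ|Δx|.
0–6 s: |Δx| = |-10 − -3| = 7 m
6–8 s: |Δx| = |11 − -10| = 21 m
Total path = 28 m; average speed = 28/8 = 3.5 m/s.

3.5 m/s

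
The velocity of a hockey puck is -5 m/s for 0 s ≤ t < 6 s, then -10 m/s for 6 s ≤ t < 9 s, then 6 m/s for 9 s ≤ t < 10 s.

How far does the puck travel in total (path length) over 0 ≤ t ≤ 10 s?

66 m

Distance (not displacement) is the total path length: add the absolute areas under v-t.
0–6 s: |-5| × 6 = 30 m
6–9 s: |-10| × 3 = 30 m
9–10 s: |6| × 1 = 6 m
Total distance = 66 m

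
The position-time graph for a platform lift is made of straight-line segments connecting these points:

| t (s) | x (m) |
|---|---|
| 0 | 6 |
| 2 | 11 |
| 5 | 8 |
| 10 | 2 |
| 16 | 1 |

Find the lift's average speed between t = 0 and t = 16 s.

0.9375 m/s

Average speed = (total path length)/(elapsed time); on a piecewise-linear x-t graph the path length is Σ|Δx|.
0–2 s: |Δx| = |11 − 6| = 5 m
2–5 s: |Δx| = |8 − 11| = 3 m
5–10 s: |Δx| = |2 − 8| = 6 m
10–16 s: |Δx| = |1 − 2| = 1 m
Total path = 15 m; average speed = 15/16 = 0.9375 m/s.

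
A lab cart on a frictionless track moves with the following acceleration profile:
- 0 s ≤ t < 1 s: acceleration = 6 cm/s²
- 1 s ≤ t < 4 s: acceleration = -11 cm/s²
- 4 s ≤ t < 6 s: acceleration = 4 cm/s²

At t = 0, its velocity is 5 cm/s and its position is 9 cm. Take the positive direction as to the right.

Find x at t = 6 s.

-35.5 cm

On each constant-a segment, Δv = aΔt and Δx = v₀Δt + ½aΔt²; chain segment to segment.
0–1 s: v starts 5 cm/s; Δx = 5·1 + ½·6·1² = 8 cm; v ends 11 cm/s.
1–4 s: v starts 11 cm/s; Δx = 11·3 + ½·-11·3² = -16.5 cm; v ends -22 cm/s.
4–6 s: v starts -22 cm/s; Δx = -22·2 + ½·4·2² = -36 cm; v ends -14 cm/s.
x(6) = 9 + Σ Δx = -35.5 cm.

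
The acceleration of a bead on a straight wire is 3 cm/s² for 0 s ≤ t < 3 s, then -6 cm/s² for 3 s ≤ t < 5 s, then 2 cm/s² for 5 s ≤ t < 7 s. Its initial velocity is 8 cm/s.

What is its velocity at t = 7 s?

9 cm/s

Δv equals the area under the a-t graph; then v = v₀ + Δv.
0–3 s: 3 × 3 = 9 cm/s
3–5 s: -6 × 2 = -12 cm/s
5–7 s: 2 × 2 = 4 cm/s
Δv = 1 cm/s, so v(7) = 8 + (1) = 9 cm/s.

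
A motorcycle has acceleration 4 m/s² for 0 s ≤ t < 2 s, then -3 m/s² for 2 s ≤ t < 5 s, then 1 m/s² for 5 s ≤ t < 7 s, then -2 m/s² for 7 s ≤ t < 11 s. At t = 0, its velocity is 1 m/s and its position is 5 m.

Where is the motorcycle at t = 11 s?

On each constant-a segment, Δv = aΔt and Δx = v₀Δt + ½aΔt²; chain segment to segment.
0–2 s: v starts 1 m/s; Δx = 1·2 + ½·4·2² = 10 m; v ends 9 m/s.
2–5 s: v starts 9 m/s; Δx = 9·3 + ½·-3·3² = 13.5 m; v ends 0 m/s.
5–7 s: v starts 0 m/s; Δx = 0·2 + ½·1·2² = 2 m; v ends 2 m/s.
7–11 s: v starts 2 m/s; Δx = 2·4 + ½·-2·4² = -8 m; v ends -6 m/s.
x(11) = 5 + Σ Δx = 22.5 m.

22.5 m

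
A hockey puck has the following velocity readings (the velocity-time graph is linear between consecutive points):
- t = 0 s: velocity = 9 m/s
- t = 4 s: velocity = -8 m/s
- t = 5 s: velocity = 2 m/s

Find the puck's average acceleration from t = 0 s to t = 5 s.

Average acceleration = Δv/Δt = (2 − 9)/(5 − 0) = -1.4 m/s².

-1.4 m/s²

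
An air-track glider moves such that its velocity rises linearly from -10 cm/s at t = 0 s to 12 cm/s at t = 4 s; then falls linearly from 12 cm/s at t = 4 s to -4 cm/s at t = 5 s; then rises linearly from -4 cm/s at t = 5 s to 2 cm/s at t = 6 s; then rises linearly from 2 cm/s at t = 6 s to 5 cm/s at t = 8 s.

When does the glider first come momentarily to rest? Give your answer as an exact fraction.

t = 20/11 s

v changes sign on 0–4 s (from -10 to 12); the graph is linear there, so v = 0 at t = 0 + (10)·(4 − 0)/(12 − -10) = 20/11 s.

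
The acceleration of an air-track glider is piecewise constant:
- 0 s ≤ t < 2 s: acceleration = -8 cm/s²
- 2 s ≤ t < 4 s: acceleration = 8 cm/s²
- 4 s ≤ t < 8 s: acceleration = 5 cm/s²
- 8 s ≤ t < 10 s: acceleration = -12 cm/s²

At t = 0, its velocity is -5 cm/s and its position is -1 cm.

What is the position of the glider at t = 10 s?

-27 cm

On each constant-a segment, Δv = aΔt and Δx = v₀Δt + ½aΔt²; chain segment to segment.
0–2 s: v starts -5 cm/s; Δx = -5·2 + ½·-8·2² = -26 cm; v ends -21 cm/s.
2–4 s: v starts -21 cm/s; Δx = -21·2 + ½·8·2² = -26 cm; v ends -5 cm/s.
4–8 s: v starts -5 cm/s; Δx = -5·4 + ½·5·4² = 20 cm; v ends 15 cm/s.
8–10 s: v starts 15 cm/s; Δx = 15·2 + ½·-12·2² = 6 cm; v ends -9 cm/s.
x(10) = -1 + Σ Δx = -27 cm.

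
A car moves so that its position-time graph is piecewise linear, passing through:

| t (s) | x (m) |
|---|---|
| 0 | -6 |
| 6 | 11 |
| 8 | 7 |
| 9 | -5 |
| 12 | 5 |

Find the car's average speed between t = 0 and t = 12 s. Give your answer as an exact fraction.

43/12 m/s

Average speed = (total path length)/(elapsed time); on a piecewise-linear x-t graph the path length is Σ|Δx|.
0–6 s: |Δx| = |11 − -6| = 17 m
6–8 s: |Δx| = |7 − 11| = 4 m
8–9 s: |Δx| = |-5 − 7| = 12 m
9–12 s: |Δx| = |5 − -5| = 10 m
Total path = 43 m; average speed = 43/12 = 43/12 m/s.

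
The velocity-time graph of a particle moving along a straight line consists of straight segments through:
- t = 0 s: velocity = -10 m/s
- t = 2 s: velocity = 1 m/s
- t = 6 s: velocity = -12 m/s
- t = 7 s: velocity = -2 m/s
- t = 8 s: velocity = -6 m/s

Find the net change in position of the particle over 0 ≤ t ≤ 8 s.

Net displacement equals the area under the velocity-time graph (areas below the axis count negative).
0–2 s: ½(-10 + 1)(2) = -9 m
2–6 s: ½(1 + -12)(4) = -22 m
6–7 s: ½(-12 + -2)(1) = -7 m
7–8 s: ½(-2 + -6)(1) = -4 m
Net displacement = -42 m

-42 m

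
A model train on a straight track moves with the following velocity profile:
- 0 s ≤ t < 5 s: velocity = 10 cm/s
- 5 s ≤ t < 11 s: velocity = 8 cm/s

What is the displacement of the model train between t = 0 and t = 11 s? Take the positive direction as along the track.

Displacement is the signed area under the v-t curve.
0–5 s: 10 × 5 = 50 cm
5–11 s: 8 × 6 = 48 cm
Net displacement = 98 cm

98 cm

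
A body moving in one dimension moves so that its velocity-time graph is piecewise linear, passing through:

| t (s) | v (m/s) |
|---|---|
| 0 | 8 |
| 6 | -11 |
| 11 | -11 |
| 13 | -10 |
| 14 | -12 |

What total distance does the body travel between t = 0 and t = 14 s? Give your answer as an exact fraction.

Total distance travelled is ∫|v| dt — sum the magnitudes of each area piece.
0–6 s: v = 0 at t = 48/19 s; triangle areas 192/19 + 363/19 = 555/19 m
6–11 s: |-11| × 5 = 55 m
11–13 s: |½(-11 + -10)(2)| = 21 m
13–14 s: |½(-10 + -12)(1)| = 11 m
Total distance = 2208/19 m

2208/19 m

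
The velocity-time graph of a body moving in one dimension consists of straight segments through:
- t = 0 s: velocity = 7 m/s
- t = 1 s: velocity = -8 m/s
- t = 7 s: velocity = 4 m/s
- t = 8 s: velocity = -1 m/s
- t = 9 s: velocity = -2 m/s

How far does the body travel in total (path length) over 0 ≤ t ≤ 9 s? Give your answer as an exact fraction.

809/30 m

Distance (not displacement) is the total path length: add the absolute areas under v-t.
0–1 s: v = 0 at t = 7/15 s; triangle areas 49/30 + 32/15 = 113/30 m
1–7 s: v = 0 at t = 5 s; triangle areas 16 + 4 = 20 m
7–8 s: v = 0 at t = 7.8 s; triangle areas 1.6 + 0.1 = 1.7 m
8–9 s: |½(-1 + -2)(1)| = 1.5 m
Total distance = 809/30 m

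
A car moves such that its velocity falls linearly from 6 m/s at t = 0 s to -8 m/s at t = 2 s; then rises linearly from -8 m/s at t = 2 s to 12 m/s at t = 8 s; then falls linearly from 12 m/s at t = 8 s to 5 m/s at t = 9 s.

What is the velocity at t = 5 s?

2 m/s

On 2–8 s the graph is linear from -8 to 12 m/s: v(5) = -8 + (12 − -8)·(5 − 2)/(8 − 2) = 2 m/s.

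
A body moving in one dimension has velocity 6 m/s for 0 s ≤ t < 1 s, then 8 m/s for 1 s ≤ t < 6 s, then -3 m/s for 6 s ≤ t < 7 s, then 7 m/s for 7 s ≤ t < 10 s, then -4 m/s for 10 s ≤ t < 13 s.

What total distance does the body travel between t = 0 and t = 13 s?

82 m

Total distance travelled is ∫|v| dt — sum the magnitudes of each area piece.
0–1 s: |6| × 1 = 6 m
1–6 s: |8| × 5 = 40 m
6–7 s: |-3| × 1 = 3 m
7–10 s: |7| × 3 = 21 m
10–13 s: |-4| × 3 = 12 m
Total distance = 82 m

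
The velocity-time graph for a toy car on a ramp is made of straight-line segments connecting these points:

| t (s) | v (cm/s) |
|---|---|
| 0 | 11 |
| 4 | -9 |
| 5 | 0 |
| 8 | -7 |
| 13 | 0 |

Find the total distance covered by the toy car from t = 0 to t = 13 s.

Distance (not displacement) is the total path length: add the absolute areas under v-t.
0–4 s: v = 0 at t = 2.2 s; triangle areas 12.1 + 8.1 = 20.2 cm
4–5 s: |½(-9 + 0)(1)| = 4.5 cm
5–8 s: |½(0 + -7)(3)| = 10.5 cm
8–13 s: |½(-7 + 0)(5)| = 17.5 cm
Total distance = 52.7 cm

52.7 cm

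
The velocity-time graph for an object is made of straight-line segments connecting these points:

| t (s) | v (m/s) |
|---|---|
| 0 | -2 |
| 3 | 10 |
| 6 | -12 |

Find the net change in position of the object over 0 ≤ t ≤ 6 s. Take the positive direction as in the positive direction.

Net displacement equals the area under the velocity-time graph (areas below the axis count negative).
0–3 s: ½(-2 + 10)(3) = 12 m
3–6 s: ½(10 + -12)(3) = -3 m
Net displacement = 9 m

9 m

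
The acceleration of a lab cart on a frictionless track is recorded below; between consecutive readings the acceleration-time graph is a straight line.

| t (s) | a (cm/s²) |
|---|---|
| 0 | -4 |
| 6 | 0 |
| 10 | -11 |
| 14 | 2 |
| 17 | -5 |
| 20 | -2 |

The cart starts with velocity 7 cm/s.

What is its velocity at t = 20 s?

Δv equals the area under the a-t graph; then v = v₀ + Δv.
0–6 s: ½(-4 + 0)(6) = -12 cm/s
6–10 s: ½(0 + -11)(4) = -22 cm/s
10–14 s: ½(-11 + 2)(4) = -18 cm/s
14–17 s: ½(2 + -5)(3) = -4.5 cm/s
17–20 s: ½(-5 + -2)(3) = -10.5 cm/s
Δv = -67 cm/s, so v(20) = 7 + (-67) = -60 cm/s.

-60 cm/s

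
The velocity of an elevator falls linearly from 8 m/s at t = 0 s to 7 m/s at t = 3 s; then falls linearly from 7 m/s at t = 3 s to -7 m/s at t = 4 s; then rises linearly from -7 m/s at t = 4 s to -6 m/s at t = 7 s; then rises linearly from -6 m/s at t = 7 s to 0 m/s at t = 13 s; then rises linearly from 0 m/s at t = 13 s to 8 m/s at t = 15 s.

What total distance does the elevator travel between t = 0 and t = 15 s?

71.5 m

Total distance travelled is ∫|v| dt — sum the magnitudes of each area piece.
0–3 s: |½(8 + 7)(3)| = 22.5 m
3–4 s: v = 0 at t = 3.5 s; triangle areas 1.75 + 1.75 = 3.5 m
4–7 s: |½(-7 + -6)(3)| = 19.5 m
7–13 s: |½(-6 + 0)(6)| = 18 m
13–15 s: |½(0 + 8)(2)| = 8 m
Total distance = 71.5 m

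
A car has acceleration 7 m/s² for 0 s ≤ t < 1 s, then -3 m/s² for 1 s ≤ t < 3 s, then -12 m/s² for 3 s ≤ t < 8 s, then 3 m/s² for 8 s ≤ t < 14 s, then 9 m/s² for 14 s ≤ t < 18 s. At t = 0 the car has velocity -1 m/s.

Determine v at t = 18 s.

-6 m/s

Δv equals the area under the a-t graph; then v = v₀ + Δv.
0–1 s: 7 × 1 = 7 m/s
1–3 s: -3 × 2 = -6 m/s
3–8 s: -12 × 5 = -60 m/s
8–14 s: 3 × 6 = 18 m/s
14–18 s: 9 × 4 = 36 m/s
Δv = -5 m/s, so v(18) = -1 + (-5) = -6 m/s.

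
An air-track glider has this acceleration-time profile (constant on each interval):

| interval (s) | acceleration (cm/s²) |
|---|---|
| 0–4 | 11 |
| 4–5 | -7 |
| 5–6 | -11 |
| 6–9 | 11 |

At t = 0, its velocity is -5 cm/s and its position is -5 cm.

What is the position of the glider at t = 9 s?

237.5 cm

On each constant-a segment, Δv = aΔt and Δx = v₀Δt + ½aΔt²; chain segment to segment.
0–4 s: v starts -5 cm/s; Δx = -5·4 + ½·11·4² = 68 cm; v ends 39 cm/s.
4–5 s: v starts 39 cm/s; Δx = 39·1 + ½·-7·1² = 35.5 cm; v ends 32 cm/s.
5–6 s: v starts 32 cm/s; Δx = 32·1 + ½·-11·1² = 26.5 cm; v ends 21 cm/s.
6–9 s: v starts 21 cm/s; Δx = 21·3 + ½·11·3² = 112.5 cm; v ends 54 cm/s.
x(9) = -5 + Σ Δx = 237.5 cm.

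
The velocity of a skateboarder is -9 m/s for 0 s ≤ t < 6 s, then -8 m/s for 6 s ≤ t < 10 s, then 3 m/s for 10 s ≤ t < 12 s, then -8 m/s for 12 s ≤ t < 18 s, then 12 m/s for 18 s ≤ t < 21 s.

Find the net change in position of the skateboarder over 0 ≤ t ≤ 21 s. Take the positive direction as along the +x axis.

Net displacement equals the area under the velocity-time graph (areas below the axis count negative).
0–6 s: -9 × 6 = -54 m
6–10 s: -8 × 4 = -32 m
10–12 s: 3 × 2 = 6 m
12–18 s: -8 × 6 = -48 m
18–21 s: 12 × 3 = 36 m
Net displacement = -92 m

-92 m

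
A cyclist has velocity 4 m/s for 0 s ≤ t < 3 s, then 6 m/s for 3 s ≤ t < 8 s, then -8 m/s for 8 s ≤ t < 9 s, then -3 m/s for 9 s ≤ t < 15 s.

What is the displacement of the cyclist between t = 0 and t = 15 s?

16 m

Net displacement equals the area under the velocity-time graph (areas below the axis count negative).
0–3 s: 4 × 3 = 12 m
3–8 s: 6 × 5 = 30 m
8–9 s: -8 × 1 = -8 m
9–15 s: -3 × 6 = -18 m
Net displacement = 16 m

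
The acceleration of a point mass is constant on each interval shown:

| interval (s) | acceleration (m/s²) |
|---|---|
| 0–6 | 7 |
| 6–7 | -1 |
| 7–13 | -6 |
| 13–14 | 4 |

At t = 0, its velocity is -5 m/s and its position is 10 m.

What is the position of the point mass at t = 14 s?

252.5 m

On each constant-a segment, Δv = aΔt and Δx = v₀Δt + ½aΔt²; chain segment to segment.
0–6 s: v starts -5 m/s; Δx = -5·6 + ½·7·6² = 96 m; v ends 37 m/s.
6–7 s: v starts 37 m/s; Δx = 37·1 + ½·-1·1² = 36.5 m; v ends 36 m/s.
7–13 s: v starts 36 m/s; Δx = 36·6 + ½·-6·6² = 108 m; v ends 0 m/s.
13–14 s: v starts 0 m/s; Δx = 0·1 + ½·4·1² = 2 m; v ends 4 m/s.
x(14) = 10 + Σ Δx = 252.5 m.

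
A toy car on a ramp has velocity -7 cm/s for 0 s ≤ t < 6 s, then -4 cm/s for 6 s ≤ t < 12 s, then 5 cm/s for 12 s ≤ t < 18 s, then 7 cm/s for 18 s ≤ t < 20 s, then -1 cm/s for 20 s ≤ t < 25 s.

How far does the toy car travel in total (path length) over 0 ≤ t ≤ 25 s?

115 cm

Distance (not displacement) is the total path length: add the absolute areas under v-t.
0–6 s: |-7| × 6 = 42 cm
6–12 s: |-4| × 6 = 24 cm
12–18 s: |5| × 6 = 30 cm
18–20 s: |7| × 2 = 14 cm
20–25 s: |-1| × 5 = 5 cm
Total distance = 115 cm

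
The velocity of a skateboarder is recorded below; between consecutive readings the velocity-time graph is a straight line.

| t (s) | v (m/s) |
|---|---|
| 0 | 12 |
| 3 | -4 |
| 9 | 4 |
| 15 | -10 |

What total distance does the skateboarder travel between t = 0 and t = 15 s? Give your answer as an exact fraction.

363/7 m

Distance (not displacement) is the total path length: add the absolute areas under v-t.
0–3 s: v = 0 at t = 2.25 s; triangle areas 13.5 + 1.5 = 15 m
3–9 s: v = 0 at t = 6 s; triangle areas 6 + 6 = 12 m
9–15 s: v = 0 at t = 75/7 s; triangle areas 24/7 + 150/7 = 174/7 m
Total distance = 363/7 m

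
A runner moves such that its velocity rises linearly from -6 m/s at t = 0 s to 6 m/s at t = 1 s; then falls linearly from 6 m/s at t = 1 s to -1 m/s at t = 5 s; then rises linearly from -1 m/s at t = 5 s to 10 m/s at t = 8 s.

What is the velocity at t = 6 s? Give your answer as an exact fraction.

On 5–8 s the graph is linear from -1 to 10 m/s: v(6) = -1 + (10 − -1)·(6 − 5)/(8 − 5) = 8/3 m/s.

8/3 m/s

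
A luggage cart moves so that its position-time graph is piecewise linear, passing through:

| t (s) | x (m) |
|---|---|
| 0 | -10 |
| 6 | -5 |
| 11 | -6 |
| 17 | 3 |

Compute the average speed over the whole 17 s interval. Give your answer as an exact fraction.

Average speed = (total path length)/(elapsed time); on a piecewise-linear x-t graph the path length is Σ|Δx|.
0–6 s: |Δx| = |-5 − -10| = 5 m
6–11 s: |Δx| = |-6 − -5| = 1 m
11–17 s: |Δx| = |3 − -6| = 9 m
Total path = 15 m; average speed = 15/17 = 15/17 m/s.

15/17 m/s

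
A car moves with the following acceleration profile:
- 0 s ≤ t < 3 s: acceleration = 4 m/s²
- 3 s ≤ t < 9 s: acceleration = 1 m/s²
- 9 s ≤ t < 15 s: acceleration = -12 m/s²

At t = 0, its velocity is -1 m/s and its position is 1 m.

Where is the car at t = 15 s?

-14 m

On each constant-a segment, Δv = aΔt and Δx = v₀Δt + ½aΔt²; chain segment to segment.
0–3 s: v starts -1 m/s; Δx = -1·3 + ½·4·3² = 15 m; v ends 11 m/s.
3–9 s: v starts 11 m/s; Δx = 11·6 + ½·1·6² = 84 m; v ends 17 m/s.
9–15 s: v starts 17 m/s; Δx = 17·6 + ½·-12·6² = -114 m; v ends -55 m/s.
x(15) = 1 + Σ Δx = -14 m.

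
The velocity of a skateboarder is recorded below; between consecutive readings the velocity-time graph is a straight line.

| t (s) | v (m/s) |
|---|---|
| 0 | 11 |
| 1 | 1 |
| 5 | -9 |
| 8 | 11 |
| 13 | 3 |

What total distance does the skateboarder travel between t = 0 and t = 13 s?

72.55 m

Distance (not displacement) is the total path length: add the absolute areas under v-t.
0–1 s: |½(11 + 1)(1)| = 6 m
1–5 s: v = 0 at t = 1.4 s; triangle areas 0.2 + 16.2 = 16.4 m
5–8 s: v = 0 at t = 6.35 s; triangle areas 6.075 + 9.075 = 15.15 m
8–13 s: |½(11 + 3)(5)| = 35 m
Total distance = 72.55 m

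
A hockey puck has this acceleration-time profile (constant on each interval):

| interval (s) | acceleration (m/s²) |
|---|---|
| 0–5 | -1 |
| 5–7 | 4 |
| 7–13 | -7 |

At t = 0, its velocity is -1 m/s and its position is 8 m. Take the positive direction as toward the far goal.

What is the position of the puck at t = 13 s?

On each constant-a segment, Δv = aΔt and Δx = v₀Δt + ½aΔt²; chain segment to segment.
0–5 s: v starts -1 m/s; Δx = -1·5 + ½·-1·5² = -17.5 m; v ends -6 m/s.
5–7 s: v starts -6 m/s; Δx = -6·2 + ½·4·2² = -4 m; v ends 2 m/s.
7–13 s: v starts 2 m/s; Δx = 2·6 + ½·-7·6² = -114 m; v ends -40 m/s.
x(13) = 8 + Σ Δx = -127.5 m.

-127.5 m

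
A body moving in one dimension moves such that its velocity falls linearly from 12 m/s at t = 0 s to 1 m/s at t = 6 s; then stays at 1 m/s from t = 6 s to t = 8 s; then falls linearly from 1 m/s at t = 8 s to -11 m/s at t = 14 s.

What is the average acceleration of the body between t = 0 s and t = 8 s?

Average acceleration = Δv/Δt = (1 − 12)/(8 − 0) = -1.375 m/s².

-1.375 m/s²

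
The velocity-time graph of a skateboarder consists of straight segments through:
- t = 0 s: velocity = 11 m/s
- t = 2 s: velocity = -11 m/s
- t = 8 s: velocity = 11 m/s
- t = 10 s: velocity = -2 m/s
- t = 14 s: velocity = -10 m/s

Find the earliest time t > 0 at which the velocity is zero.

v changes sign on 0–2 s (from 11 to -11); the graph is linear there, so v = 0 at t = 0 + (-11)·(2 − 0)/(-11 − 11) = 1 s.

t = 1 s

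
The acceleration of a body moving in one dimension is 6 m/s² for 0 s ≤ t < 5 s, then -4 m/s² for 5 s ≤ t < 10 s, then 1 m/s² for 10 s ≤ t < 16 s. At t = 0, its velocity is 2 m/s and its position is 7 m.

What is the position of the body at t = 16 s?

292 m

On each constant-a segment, Δv = aΔt and Δx = v₀Δt + ½aΔt²; chain segment to segment.
0–5 s: v starts 2 m/s; Δx = 2·5 + ½·6·5² = 85 m; v ends 32 m/s.
5–10 s: v starts 32 m/s; Δx = 32·5 + ½·-4·5² = 110 m; v ends 12 m/s.
10–16 s: v starts 12 m/s; Δx = 12·6 + ½·1·6² = 90 m; v ends 18 m/s.
x(16) = 7 + Σ Δx = 292 m.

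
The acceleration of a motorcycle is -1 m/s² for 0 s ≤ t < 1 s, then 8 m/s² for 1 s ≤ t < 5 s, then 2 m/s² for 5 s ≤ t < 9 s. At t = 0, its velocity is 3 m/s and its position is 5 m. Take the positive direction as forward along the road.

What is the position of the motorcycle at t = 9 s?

231.5 m

On each constant-a segment, Δv = aΔt and Δx = v₀Δt + ½aΔt²; chain segment to segment.
0–1 s: v starts 3 m/s; Δx = 3·1 + ½·-1·1² = 2.5 m; v ends 2 m/s.
1–5 s: v starts 2 m/s; Δx = 2·4 + ½·8·4² = 72 m; v ends 34 m/s.
5–9 s: v starts 34 m/s; Δx = 34·4 + ½·2·4² = 152 m; v ends 42 m/s.
x(9) = 5 + Σ Δx = 231.5 m.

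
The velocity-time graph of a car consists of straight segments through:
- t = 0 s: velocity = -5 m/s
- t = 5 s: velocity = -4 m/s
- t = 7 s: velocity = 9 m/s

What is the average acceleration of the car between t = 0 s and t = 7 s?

2 m/s²

Average acceleration = Δv/Δt = (9 − -5)/(7 − 0) = 2 m/s².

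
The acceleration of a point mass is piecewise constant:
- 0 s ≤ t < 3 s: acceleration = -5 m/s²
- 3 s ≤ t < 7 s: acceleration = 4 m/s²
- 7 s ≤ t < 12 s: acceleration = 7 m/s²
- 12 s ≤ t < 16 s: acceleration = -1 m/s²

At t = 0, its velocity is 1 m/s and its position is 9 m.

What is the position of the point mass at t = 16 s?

203 m

On each constant-a segment, Δv = aΔt and Δx = v₀Δt + ½aΔt²; chain segment to segment.
0–3 s: v starts 1 m/s; Δx = 1·3 + ½·-5·3² = -19.5 m; v ends -14 m/s.
3–7 s: v starts -14 m/s; Δx = -14·4 + ½·4·4² = -24 m; v ends 2 m/s.
7–12 s: v starts 2 m/s; Δx = 2·5 + ½·7·5² = 97.5 m; v ends 37 m/s.
12–16 s: v starts 37 m/s; Δx = 37·4 + ½·-1·4² = 140 m; v ends 33 m/s.
x(16) = 9 + Σ Δx = 203 m.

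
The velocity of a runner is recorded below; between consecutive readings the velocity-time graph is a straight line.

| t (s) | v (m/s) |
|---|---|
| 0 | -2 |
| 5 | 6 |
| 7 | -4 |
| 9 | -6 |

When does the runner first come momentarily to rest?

v changes sign on 0–5 s (from -2 to 6); the graph is linear there, so v = 0 at t = 0 + (2)·(5 − 0)/(6 − -2) = 1.25 s.

t = 1.25 s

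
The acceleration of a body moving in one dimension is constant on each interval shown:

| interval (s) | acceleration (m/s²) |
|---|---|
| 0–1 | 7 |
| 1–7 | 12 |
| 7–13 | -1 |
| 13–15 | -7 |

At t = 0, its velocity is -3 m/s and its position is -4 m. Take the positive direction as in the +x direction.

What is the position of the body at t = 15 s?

800.5 m

On each constant-a segment, Δv = aΔt and Δx = v₀Δt + ½aΔt²; chain segment to segment.
0–1 s: v starts -3 m/s; Δx = -3·1 + ½·7·1² = 0.5 m; v ends 4 m/s.
1–7 s: v starts 4 m/s; Δx = 4·6 + ½·12·6² = 240 m; v ends 76 m/s.
7–13 s: v starts 76 m/s; Δx = 76·6 + ½·-1·6² = 438 m; v ends 70 m/s.
13–15 s: v starts 70 m/s; Δx = 70·2 + ½·-7·2² = 126 m; v ends 56 m/s.
x(15) = -4 + Σ Δx = 800.5 m.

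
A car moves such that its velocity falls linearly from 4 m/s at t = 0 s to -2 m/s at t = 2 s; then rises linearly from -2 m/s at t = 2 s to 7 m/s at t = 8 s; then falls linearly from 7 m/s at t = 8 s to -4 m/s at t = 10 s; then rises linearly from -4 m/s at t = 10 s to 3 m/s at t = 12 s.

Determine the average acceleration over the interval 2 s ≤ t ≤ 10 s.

Average acceleration = Δv/Δt = (-4 − -2)/(10 − 2) = -0.25 m/s².

-0.25 m/s²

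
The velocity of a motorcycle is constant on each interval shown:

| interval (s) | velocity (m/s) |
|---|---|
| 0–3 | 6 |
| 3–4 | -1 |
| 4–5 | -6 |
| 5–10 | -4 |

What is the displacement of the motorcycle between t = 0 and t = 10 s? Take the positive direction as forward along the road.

Displacement is the signed area under the v-t curve.
0–3 s: 6 × 3 = 18 m
3–4 s: -1 × 1 = -1 m
4–5 s: -6 × 1 = -6 m
5–10 s: -4 × 5 = -20 m
Net displacement = -9 m

-9 m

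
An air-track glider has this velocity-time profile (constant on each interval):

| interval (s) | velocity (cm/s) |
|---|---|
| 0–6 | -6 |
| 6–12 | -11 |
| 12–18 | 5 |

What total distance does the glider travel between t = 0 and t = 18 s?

Distance (not displacement) is the total path length: add the absolute areas under v-t.
0–6 s: |-6| × 6 = 36 cm
6–12 s: |-11| × 6 = 66 cm
12–18 s: |5| × 6 = 30 cm
Total distance = 132 cm

132 cm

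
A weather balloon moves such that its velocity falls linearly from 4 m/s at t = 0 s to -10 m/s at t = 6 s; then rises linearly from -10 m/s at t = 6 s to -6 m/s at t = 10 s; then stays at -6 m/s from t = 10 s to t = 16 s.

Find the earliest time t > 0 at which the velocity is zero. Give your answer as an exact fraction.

v changes sign on 0–6 s (from 4 to -10); the graph is linear there, so v = 0 at t = 0 + (-4)·(6 − 0)/(-10 − 4) = 12/7 s.

t = 12/7 s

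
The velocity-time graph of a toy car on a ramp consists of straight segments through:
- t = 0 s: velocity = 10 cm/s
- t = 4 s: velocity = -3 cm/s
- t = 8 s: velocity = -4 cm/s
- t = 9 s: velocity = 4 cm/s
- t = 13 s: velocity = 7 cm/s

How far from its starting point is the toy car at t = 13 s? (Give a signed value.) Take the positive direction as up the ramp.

22 cm

Net displacement equals the area under the velocity-time graph (areas below the axis count negative).
0–4 s: ½(10 + -3)(4) = 14 cm
4–8 s: ½(-3 + -4)(4) = -14 cm
8–9 s: ½(-4 + 4)(1) = 0 cm
9–13 s: ½(4 + 7)(4) = 22 cm
Net displacement = 22 cm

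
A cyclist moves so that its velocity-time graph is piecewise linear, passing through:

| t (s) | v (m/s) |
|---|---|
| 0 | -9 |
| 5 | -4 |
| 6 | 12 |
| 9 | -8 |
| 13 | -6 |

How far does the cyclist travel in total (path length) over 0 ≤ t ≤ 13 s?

81.1 m

Distance (not displacement) is the total path length: add the absolute areas under v-t.
0–5 s: |½(-9 + -4)(5)| = 32.5 m
5–6 s: v = 0 at t = 5.25 s; triangle areas 0.5 + 4.5 = 5 m
6–9 s: v = 0 at t = 7.8 s; triangle areas 10.8 + 4.8 = 15.6 m
9–13 s: |½(-8 + -6)(4)| = 28 m
Total distance = 81.1 m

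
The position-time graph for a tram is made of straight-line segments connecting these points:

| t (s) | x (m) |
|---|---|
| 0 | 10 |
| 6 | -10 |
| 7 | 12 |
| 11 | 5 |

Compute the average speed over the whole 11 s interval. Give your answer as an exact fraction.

49/11 m/s

Average speed = (total path length)/(elapsed time); on a piecewise-linear x-t graph the path length is Σ|Δx|.
0–6 s: |Δx| = |-10 − 10| = 20 m
6–7 s: |Δx| = |12 − -10| = 22 m
7–11 s: |Δx| = |5 − 12| = 7 m
Total path = 49 m; average speed = 49/11 = 49/11 m/s.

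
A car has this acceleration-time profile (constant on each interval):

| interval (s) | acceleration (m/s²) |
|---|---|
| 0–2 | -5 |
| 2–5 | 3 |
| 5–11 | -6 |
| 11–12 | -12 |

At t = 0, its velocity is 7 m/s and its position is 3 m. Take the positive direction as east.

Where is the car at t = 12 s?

On each constant-a segment, Δv = aΔt and Δx = v₀Δt + ½aΔt²; chain segment to segment.
0–2 s: v starts 7 m/s; Δx = 7·2 + ½·-5·2² = 4 m; v ends -3 m/s.
2–5 s: v starts -3 m/s; Δx = -3·3 + ½·3·3² = 4.5 m; v ends 6 m/s.
5–11 s: v starts 6 m/s; Δx = 6·6 + ½·-6·6² = -72 m; v ends -30 m/s.
11–12 s: v starts -30 m/s; Δx = -30·1 + ½·-12·1² = -36 m; v ends -42 m/s.
x(12) = 3 + Σ Δx = -96.5 m.

-96.5 m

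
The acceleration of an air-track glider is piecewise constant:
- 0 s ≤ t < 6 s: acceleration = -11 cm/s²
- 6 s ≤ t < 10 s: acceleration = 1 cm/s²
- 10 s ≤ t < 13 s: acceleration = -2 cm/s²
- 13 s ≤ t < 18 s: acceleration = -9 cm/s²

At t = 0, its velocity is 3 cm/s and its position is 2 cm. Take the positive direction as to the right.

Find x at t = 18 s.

On each constant-a segment, Δv = aΔt and Δx = v₀Δt + ½aΔt²; chain segment to segment.
0–6 s: v starts 3 cm/s; Δx = 3·6 + ½·-11·6² = -180 cm; v ends -63 cm/s.
6–10 s: v starts -63 cm/s; Δx = -63·4 + ½·1·4² = -244 cm; v ends -59 cm/s.
10–13 s: v starts -59 cm/s; Δx = -59·3 + ½·-2·3² = -186 cm; v ends -65 cm/s.
13–18 s: v starts -65 cm/s; Δx = -65·5 + ½·-9·5² = -437.5 cm; v ends -110 cm/s.
x(18) = 2 + Σ Δx = -1045.5 cm.

-1045.5 cm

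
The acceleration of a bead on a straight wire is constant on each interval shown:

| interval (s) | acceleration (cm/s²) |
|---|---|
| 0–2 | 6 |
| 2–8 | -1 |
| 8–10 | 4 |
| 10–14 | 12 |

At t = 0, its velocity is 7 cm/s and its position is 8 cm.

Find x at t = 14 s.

On each constant-a segment, Δv = aΔt and Δx = v₀Δt + ½aΔt²; chain segment to segment.
0–2 s: v starts 7 cm/s; Δx = 7·2 + ½·6·2² = 26 cm; v ends 19 cm/s.
2–8 s: v starts 19 cm/s; Δx = 19·6 + ½·-1·6² = 96 cm; v ends 13 cm/s.
8–10 s: v starts 13 cm/s; Δx = 13·2 + ½·4·2² = 34 cm; v ends 21 cm/s.
10–14 s: v starts 21 cm/s; Δx = 21·4 + ½·12·4² = 180 cm; v ends 69 cm/s.
x(14) = 8 + Σ Δx = 344 cm.

344 cm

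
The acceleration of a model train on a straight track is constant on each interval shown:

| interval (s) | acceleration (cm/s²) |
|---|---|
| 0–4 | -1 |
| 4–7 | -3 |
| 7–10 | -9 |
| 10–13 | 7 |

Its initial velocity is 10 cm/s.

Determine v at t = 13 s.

-9 cm/s

Δv equals the area under the a-t graph; then v = v₀ + Δv.
0–4 s: -1 × 4 = -4 cm/s
4–7 s: -3 × 3 = -9 cm/s
7–10 s: -9 × 3 = -27 cm/s
10–13 s: 7 × 3 = 21 cm/s
Δv = -19 cm/s, so v(13) = 10 + (-19) = -9 cm/s.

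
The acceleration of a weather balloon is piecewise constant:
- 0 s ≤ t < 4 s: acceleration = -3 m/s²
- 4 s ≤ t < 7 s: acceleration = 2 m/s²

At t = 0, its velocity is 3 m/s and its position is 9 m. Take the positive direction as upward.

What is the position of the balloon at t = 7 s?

-21 m

On each constant-a segment, Δv = aΔt and Δx = v₀Δt + ½aΔt²; chain segment to segment.
0–4 s: v starts 3 m/s; Δx = 3·4 + ½·-3·4² = -12 m; v ends -9 m/s.
4–7 s: v starts -9 m/s; Δx = -9·3 + ½·2·3² = -18 m; v ends -3 m/s.
x(7) = 9 + Σ Δx = -21 m.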